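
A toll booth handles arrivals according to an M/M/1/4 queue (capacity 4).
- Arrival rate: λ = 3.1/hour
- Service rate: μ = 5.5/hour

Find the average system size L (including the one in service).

ρ = λ/μ = 3.1/5.5 = 0.56364
P₀ = (1-ρ)/(1-ρ^(K+1)) = (1-0.56364)/(1-0.56364^5) = 0.4364/0.9431 = 0.4627
P_K = P₀×ρ^K = 0.46268 × 0.56364^4 = 0.46268 × 0.10093 = 0.04670
L = ρ[1 - (K+1)ρ^K + Kρ^(K+1)] / [(1-ρ)(1-ρ^(K+1))]
L = 0.56364 × (1 - 5×0.10093 + 4×0.056886) / ((1 - 0.56364) × (1 - 0.056886)) = 0.9901 vehicles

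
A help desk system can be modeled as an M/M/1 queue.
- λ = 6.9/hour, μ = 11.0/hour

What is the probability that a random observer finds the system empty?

ρ = λ/μ = 6.9/11.0 = 0.6273
P(0) = 1 - ρ = 1 - 0.6273 = 0.3727
The server is idle 37.27% of the time.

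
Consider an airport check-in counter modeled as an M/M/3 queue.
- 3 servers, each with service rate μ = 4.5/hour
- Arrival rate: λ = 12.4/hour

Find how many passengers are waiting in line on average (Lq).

Traffic intensity: ρ = λ/(cμ) = 12.4/(3×4.5) = 0.9185
Since ρ = 0.9185 < 1, system is stable.
Offered load a = λ/μ = cρ = 12.4/4.5 = 2.7556
P₀ = [ Σₙ₌₀^2 aⁿ/n! + a^3/(3!(1-ρ)) ]⁻¹
Σ = a^0/0! + a^1/1! + a^2/2! = 1.0000 + 2.7556 + 3.7965 = 7.5521
a^3/(3!(1-ρ)) = 20.9232/(6 × 0.0814815) = 42.7974
P₀ = 1/(7.5521 + 42.7974) = 0.01986
Lq = P₀·a^3·ρ / (3!(1-ρ)²) = 0.019861 × 20.9232 × 0.91852 / (6 × 0.0066392) = 9.5819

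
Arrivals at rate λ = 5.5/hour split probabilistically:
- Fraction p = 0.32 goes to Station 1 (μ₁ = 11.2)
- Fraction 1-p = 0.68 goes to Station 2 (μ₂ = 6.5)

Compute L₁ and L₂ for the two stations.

Effective rates: λ₁ = 5.5×0.32 = 1.76, λ₂ = 5.5×0.68 = 3.74
Station 1: ρ₁ = 1.76/11.2 = 0.1571, L₁ = ρ₁/(1-ρ₁) = 0.1571/(1-0.1571) = 0.1864
Station 2: ρ₂ = 3.74/6.5 = 0.575385, L₂ = ρ₂/(1-ρ₂) = 0.575385/(1-0.575385) = 1.3551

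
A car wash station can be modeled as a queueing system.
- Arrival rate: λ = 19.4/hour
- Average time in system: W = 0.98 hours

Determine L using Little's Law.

Little's Law: L = λW
L = 19.4 × 0.98 = 19.0120 cars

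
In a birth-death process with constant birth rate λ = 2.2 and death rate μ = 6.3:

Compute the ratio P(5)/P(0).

For constant rates: P(n)/P(0) = (λ/μ)^n
P(5)/P(0) = (2.2/6.3)^5 = 0.34921^5 = 0.005193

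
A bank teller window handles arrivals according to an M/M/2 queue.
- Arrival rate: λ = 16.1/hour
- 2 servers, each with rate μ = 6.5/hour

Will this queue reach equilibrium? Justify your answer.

Stability requires ρ = λ/(cμ) < 1
ρ = 16.1/(2 × 6.5) = 16.1/13.00 = 1.2385
Since 1.2385 ≥ 1, the system is UNSTABLE.
Need c > λ/μ = 16.1/6.5 = 2.48.
Minimum servers needed: c = 3.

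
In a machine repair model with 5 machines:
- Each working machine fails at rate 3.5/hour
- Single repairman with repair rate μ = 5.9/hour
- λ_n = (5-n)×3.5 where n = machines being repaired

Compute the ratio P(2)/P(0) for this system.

P(2)/P(0) = ∏_{i=0}^{2-1} λ_i/μ_{i+1}
= (5-0)×3.5/5.9 × (5-1)×3.5/5.9
= 7.0382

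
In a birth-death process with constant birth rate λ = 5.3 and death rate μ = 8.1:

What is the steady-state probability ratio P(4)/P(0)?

For constant rates: P(n)/P(0) = (λ/μ)^n
P(4)/P(0) = (5.3/8.1)^4 = 0.6543^4 = 0.1833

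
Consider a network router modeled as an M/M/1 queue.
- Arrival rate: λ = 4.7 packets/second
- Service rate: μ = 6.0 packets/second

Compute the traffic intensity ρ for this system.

Server utilization: ρ = λ/μ
ρ = 4.7/6.0 = 0.7833
The server is busy 78.33% of the time.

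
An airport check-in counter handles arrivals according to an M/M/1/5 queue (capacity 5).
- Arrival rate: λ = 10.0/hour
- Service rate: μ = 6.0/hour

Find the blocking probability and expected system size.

ρ = λ/μ = 10.0/6.0 = 1.66667
P₀ = (1-ρ)/(1-ρ^(K+1)) = (1-1.66667)/(1-1.66667^6) = -0.6667/-20.4337 = 0.03263
P_K = P₀×ρ^K = 0.03263 × 1.66667^5 = 0.03263 × 12.8602 = 0.4196
Blocking probability P_5 = 0.4196 (41.96%)
L = ρ[1 - (K+1)ρ^K + Kρ^(K+1)] / [(1-ρ)(1-ρ^(K+1))]
L = 1.66667 × (1 - 6×12.8602 + 5×21.4337) / ((1 - 1.66667) × (1 - 21.4337)) = 3.7936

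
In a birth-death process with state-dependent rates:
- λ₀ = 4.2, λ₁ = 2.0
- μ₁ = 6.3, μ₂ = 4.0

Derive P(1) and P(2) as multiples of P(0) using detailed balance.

Balance equations:
State 0: λ₀P₀ = μ₁P₁ → P₁ = (λ₀/μ₁)P₀ = (4.2/6.3)P₀ = 0.6667P₀
State 1: P₂ = (λ₀λ₁)/(μ₁μ₂)P₀ = (4.2×2.0)/(6.3×4.0)P₀ = 0.3333P₀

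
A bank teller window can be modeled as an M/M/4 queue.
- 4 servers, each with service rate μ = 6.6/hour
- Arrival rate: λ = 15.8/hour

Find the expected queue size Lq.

Traffic intensity: ρ = λ/(cμ) = 15.8/(4×6.6) = 0.5985
Since ρ = 0.5985 < 1, system is stable.
Offered load a = λ/μ = cρ = 15.8/6.6 = 2.3939
P₀ = [ Σₙ₌₀^3 aⁿ/n! + a^4/(4!(1-ρ)) ]⁻¹
Σ = a^0/0! + a^1/1! + a^2/2! + a^3/3! = 1.0000 + 2.3939 + 2.8655 + 2.2866 = 8.5460
a^4/(4!(1-ρ)) = 32.8437/(24 × 0.40152) = 3.4083
P₀ = 1/(8.5460 + 3.4083) = 0.08365
Lq = P₀·a^4·ρ / (4!(1-ρ)²) = 0.08365 × 32.8437 × 0.5985 / (24 × 0.1612) = 0.4250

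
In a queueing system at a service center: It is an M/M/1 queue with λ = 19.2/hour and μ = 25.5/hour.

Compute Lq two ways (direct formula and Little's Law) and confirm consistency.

Method 1 (direct): Lq = λ²/(μ(μ-λ)) = 368.64/(25.5 × 6.30) = 2.2947

Method 2 (Little's Law):
W = 1/(μ-λ) = 1/6.30 = 0.15873
Wq = W - 1/μ = 0.15873 - 0.039216 = 0.119514
Lq = λWq = 19.2 × 0.119514 = 2.2947 ✔ (matches Method 1)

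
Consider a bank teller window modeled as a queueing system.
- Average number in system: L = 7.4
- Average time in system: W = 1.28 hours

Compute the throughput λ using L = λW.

Little's Law: L = λW, so λ = L/W
λ = 7.4/1.28 = 5.7812 transactions/hour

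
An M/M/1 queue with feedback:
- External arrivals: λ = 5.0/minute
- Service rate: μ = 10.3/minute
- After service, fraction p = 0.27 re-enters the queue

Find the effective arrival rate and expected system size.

Effective arrival rate: λ_eff = λ/(1-p) = 5.0/(1-0.27) = 5.0/0.73 = 6.8493
ρ = λ_eff/μ = 6.8493/10.3 = 0.66498
L = ρ/(1-ρ) = 0.66498/(1-0.66498) = 1.9849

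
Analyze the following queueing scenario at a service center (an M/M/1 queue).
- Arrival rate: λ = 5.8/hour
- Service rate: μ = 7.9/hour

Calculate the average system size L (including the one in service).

ρ = λ/μ = 5.8/7.9 = 0.7342
For M/M/1: L = λ/(μ-λ)
L = 5.8/(7.9-5.8) = 5.8/2.10
L = 2.7619 customers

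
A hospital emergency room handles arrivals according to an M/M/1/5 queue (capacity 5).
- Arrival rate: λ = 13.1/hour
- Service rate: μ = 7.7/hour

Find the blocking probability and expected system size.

ρ = λ/μ = 13.1/7.7 = 1.7013
P₀ = (1-ρ)/(1-ρ^(K+1)) = (1-1.7013)/(1-1.7013^6) = -0.7013/-23.2485 = 0.03017
P_K = P₀×ρ^K = 0.030165 × 1.7013^5 = 0.030165 × 14.2529 = 0.4299
Blocking probability P_5 = 0.4299 (42.99%)
L = ρ[1 - (K+1)ρ^K + Kρ^(K+1)] / [(1-ρ)(1-ρ^(K+1))]
L = 1.7013 × (1 - 6×14.2529 + 5×24.2485) / ((1 - 1.7013) × (1 - 24.2485)) = 3.8322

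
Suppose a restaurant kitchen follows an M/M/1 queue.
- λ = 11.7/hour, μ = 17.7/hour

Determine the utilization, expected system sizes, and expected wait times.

Step 1: ρ = λ/μ = 11.7/17.7 = 0.6610
Step 2: L = λ/(μ-λ) = 11.7/6.00 = 1.9500
Step 3: Lq = λ²/(μ(μ-λ)) = 136.89/(17.7×6.00) = 1.2890
Step 4: W = 1/(μ-λ) = 1/6.00 = 0.16667
Step 5: Wq = λ/(μ(μ-λ)) = 11.7/(17.7×6.00) = 0.1102
Step 6: P(0) = 1-ρ = 0.3390
Verify: L = λW = 11.7×0.16667 = 1.9500 ✔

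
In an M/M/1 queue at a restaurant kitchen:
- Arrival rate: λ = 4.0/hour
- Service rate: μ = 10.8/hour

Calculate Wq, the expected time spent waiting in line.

First, compute utilization: ρ = λ/μ = 4.0/10.8 = 0.3704
For M/M/1: Wq = λ/(μ(μ-λ))
Wq = 4.0/(10.8 × (10.8-4.0))
Wq = 4.0/(10.8 × 6.80)
Wq = 0.05447 hours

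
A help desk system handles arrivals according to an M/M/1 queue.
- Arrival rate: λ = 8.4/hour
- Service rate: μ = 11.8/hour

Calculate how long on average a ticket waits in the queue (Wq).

First, compute utilization: ρ = λ/μ = 8.4/11.8 = 0.7119
For M/M/1: Wq = λ/(μ(μ-λ))
Wq = 8.4/(11.8 × (11.8-8.4))
Wq = 8.4/(11.8 × 3.40)
Wq = 0.2094 hours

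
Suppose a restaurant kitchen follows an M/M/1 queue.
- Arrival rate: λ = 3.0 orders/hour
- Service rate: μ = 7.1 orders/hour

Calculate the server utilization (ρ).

Server utilization: ρ = λ/μ
ρ = 3.0/7.1 = 0.4225
The server is busy 42.25% of the time.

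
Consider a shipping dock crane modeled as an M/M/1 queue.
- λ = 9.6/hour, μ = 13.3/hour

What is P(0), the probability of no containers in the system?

ρ = λ/μ = 9.6/13.3 = 0.7218
P(0) = 1 - ρ = 1 - 0.7218 = 0.2782
The server is idle 27.82% of the time.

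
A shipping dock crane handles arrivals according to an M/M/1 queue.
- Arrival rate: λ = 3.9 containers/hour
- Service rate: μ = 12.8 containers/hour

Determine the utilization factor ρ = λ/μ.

Server utilization: ρ = λ/μ
ρ = 3.9/12.8 = 0.3047
The server is busy 30.47% of the time.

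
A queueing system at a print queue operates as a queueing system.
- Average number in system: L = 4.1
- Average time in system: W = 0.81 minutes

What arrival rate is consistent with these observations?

Little's Law: L = λW, so λ = L/W
λ = 4.1/0.81 = 5.0617 jobs/minute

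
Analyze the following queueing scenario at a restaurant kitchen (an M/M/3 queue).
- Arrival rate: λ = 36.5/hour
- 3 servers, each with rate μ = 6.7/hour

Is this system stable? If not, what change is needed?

Stability requires ρ = λ/(cμ) < 1
ρ = 36.5/(3 × 6.7) = 36.5/20.10 = 1.8159
Since 1.8159 ≥ 1, the system is UNSTABLE.
Need c > λ/μ = 36.5/6.7 = 5.45.
Minimum servers needed: c = 6.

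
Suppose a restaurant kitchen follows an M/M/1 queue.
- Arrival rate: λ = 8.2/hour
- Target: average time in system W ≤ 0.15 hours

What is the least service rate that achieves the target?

For M/M/1: W = 1/(μ-λ)
Need W ≤ 0.15, so 1/(μ-λ) ≤ 0.15
μ - λ ≥ 1/0.15 = 6.6667
μ ≥ 8.2 + 6.6667 = 14.8667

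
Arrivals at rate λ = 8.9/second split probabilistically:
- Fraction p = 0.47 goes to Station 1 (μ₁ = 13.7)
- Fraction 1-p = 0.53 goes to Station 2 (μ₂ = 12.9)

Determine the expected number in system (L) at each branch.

Effective rates: λ₁ = 8.9×0.47 = 4.183, λ₂ = 8.9×0.53 = 4.717
Station 1: ρ₁ = 4.183/13.7 = 0.3053, L₁ = ρ₁/(1-ρ₁) = 0.3053/(1-0.3053) = 0.4395
Station 2: ρ₂ = 4.717/12.9 = 0.36566, L₂ = ρ₂/(1-ρ₂) = 0.36566/(1-0.36566) = 0.5764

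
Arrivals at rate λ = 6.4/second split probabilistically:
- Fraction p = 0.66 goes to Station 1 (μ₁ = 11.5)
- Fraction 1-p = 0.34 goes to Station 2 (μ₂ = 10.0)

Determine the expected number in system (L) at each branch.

Effective rates: λ₁ = 6.4×0.66 = 4.224, λ₂ = 6.4×0.34 = 2.176
Station 1: ρ₁ = 4.224/11.5 = 0.3673, L₁ = ρ₁/(1-ρ₁) = 0.3673/(1-0.3673) = 0.5805
Station 2: ρ₂ = 2.176/10.0 = 0.2176, L₂ = ρ₂/(1-ρ₂) = 0.2176/(1-0.2176) = 0.2781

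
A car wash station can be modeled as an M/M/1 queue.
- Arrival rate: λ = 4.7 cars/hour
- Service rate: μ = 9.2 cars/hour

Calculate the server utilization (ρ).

Server utilization: ρ = λ/μ
ρ = 4.7/9.2 = 0.5109
The server is busy 51.09% of the time.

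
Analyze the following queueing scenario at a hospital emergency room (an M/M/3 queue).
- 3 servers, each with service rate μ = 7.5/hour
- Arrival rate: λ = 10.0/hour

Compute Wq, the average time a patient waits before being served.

Traffic intensity: ρ = λ/(cμ) = 10.0/(3×7.5) = 0.4444
Since ρ = 0.4444 < 1, system is stable.
Offered load a = λ/μ = cρ = 10.0/7.5 = 1.3333
P₀ = [ Σₙ₌₀^2 aⁿ/n! + a^3/(3!(1-ρ)) ]⁻¹
Σ = a^0/0! + a^1/1! + a^2/2! = 1.0000 + 1.3333 + 0.8889 = 3.2222
a^3/(3!(1-ρ)) = 2.3704/(6 × 0.5556) = 0.7111
P₀ = 1/(3.2222 + 0.7111) = 0.2542
Lq = P₀·a^3·ρ / (3!(1-ρ)²) = 0.2542 × 2.3704 × 0.4444 / (6 × 0.3086) = 0.1446
Wq = Lq/λ = 0.1446/10.0 = 0.01446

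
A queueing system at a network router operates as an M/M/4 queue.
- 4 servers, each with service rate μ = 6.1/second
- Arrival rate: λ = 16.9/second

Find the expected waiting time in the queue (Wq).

Traffic intensity: ρ = λ/(cμ) = 16.9/(4×6.1) = 0.6926
Since ρ = 0.6926 < 1, system is stable.
Offered load a = λ/μ = cρ = 16.9/6.1 = 2.7705
P₀ = [ Σₙ₌₀^3 aⁿ/n! + a^4/(4!(1-ρ)) ]⁻¹
Σ = a^0/0! + a^1/1! + a^2/2! + a^3/3! = 1.0000 + 2.7705 + 3.8378 + 3.5442 = 11.1525
a^4/(4!(1-ρ)) = 58.9152/(24 × 0.307377) = 7.9863
P₀ = 1/(11.1525 + 7.9863) = 0.05225
Lq = P₀·a^4·ρ / (4!(1-ρ)²) = 0.05225 × 58.9152 × 0.6926 / (24 × 0.09448) = 0.9403
Wq = Lq/λ = 0.9403/16.9 = 0.05564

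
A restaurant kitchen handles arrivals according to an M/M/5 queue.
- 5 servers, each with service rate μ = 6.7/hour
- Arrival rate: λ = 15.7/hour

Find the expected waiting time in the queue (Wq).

Traffic intensity: ρ = λ/(cμ) = 15.7/(5×6.7) = 0.4687
Since ρ = 0.4687 < 1, system is stable.
Offered load a = λ/μ = cρ = 15.7/6.7 = 2.3433
P₀ = [ Σₙ₌₀^4 aⁿ/n! + a^5/(5!(1-ρ)) ]⁻¹
Σ = a^0/0! + a^1/1! + a^2/2! + a^3/3! + a^4/4! = 1.00000 + 2.34328 + 2.74549 + 2.14449 + 1.25628 = 9.4895
a^5/(5!(1-ρ)) = 70.6520/(120 × 0.53134) = 1.1081
P₀ = 1/(9.4895 + 1.1081) = 0.09436
Lq = P₀·a^5·ρ / (5!(1-ρ)²) = 0.094361 × 70.6520 × 0.46866 / (120 × 0.28233) = 0.09222
Wq = Lq/λ = 0.09222/15.7 = 0.005874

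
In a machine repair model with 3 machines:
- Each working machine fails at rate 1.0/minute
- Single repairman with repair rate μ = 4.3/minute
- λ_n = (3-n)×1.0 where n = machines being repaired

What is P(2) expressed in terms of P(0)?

P(2)/P(0) = ∏_{i=0}^{2-1} λ_i/μ_{i+1}
= (3-0)×1.0/4.3 × (3-1)×1.0/4.3
= 0.3245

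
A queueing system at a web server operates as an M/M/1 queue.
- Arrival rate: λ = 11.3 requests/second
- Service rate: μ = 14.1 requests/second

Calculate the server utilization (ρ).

Server utilization: ρ = λ/μ
ρ = 11.3/14.1 = 0.8014
The server is busy 80.14% of the time.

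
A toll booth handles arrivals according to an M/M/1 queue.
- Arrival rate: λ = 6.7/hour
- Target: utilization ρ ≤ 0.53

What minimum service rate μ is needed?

ρ = λ/μ, so μ = λ/ρ
μ ≥ 6.7/0.53 = 12.6415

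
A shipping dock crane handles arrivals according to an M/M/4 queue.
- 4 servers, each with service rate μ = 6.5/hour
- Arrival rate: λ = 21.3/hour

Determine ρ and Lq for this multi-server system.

Traffic intensity: ρ = λ/(cμ) = 21.3/(4×6.5) = 0.8192
Since ρ = 0.8192 < 1, system is stable.
Offered load a = λ/μ = cρ = 21.3/6.5 = 3.2769
P₀ = [ Σₙ₌₀^3 aⁿ/n! + a^4/(4!(1-ρ)) ]⁻¹
Σ = a^0/0! + a^1/1! + a^2/2! + a^3/3! = 1.000000 + 3.276923 + 5.369112 + 5.864723 = 15.5108
a^4/(4!(1-ρ)) = 115.3095/(24 × 0.1807692) = 26.5784
P₀ = 1/(15.5108 + 26.5784) = 0.02376
Lq = P₀·a^4·ρ / (4!(1-ρ)²) = 0.023759 × 115.3095 × 0.81923 / (24 × 0.032678) = 2.8618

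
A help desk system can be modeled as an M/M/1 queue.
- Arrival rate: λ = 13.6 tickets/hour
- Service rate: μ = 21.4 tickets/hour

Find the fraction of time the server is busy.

Server utilization: ρ = λ/μ
ρ = 13.6/21.4 = 0.6355
The server is busy 63.55% of the time.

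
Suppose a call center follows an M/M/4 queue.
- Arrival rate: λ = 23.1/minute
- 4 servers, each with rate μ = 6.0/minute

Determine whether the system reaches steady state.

Stability requires ρ = λ/(cμ) < 1
ρ = 23.1/(4 × 6.0) = 23.1/24.00 = 0.9625
Since 0.9625 < 1, the system is STABLE.
The servers are busy 96.25% of the time.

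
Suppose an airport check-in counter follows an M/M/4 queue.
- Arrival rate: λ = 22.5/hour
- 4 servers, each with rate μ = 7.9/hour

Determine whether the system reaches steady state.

Stability requires ρ = λ/(cμ) < 1
ρ = 22.5/(4 × 7.9) = 22.5/31.60 = 0.7120
Since 0.7120 < 1, the system is STABLE.
The servers are busy 71.20% of the time.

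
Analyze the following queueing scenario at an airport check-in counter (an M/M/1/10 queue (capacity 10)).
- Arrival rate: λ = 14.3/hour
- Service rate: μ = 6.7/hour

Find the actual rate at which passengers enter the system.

ρ = λ/μ = 14.3/6.7 = 2.1343
P₀ = (1-ρ)/(1-ρ^(K+1)) = (1-2.1343)/(1-2.1343^11) = -1.1343/-4185.1049 = 0.0002710
P_K = P₀×ρ^K = 0.00027103 × 2.1343^10 = 0.00027103 × 1961.3479 = 0.5316
λ_eff = λ(1-P_K) = 14.3 × (1 - 0.531596) = 14.3 × 0.468404 = 6.6982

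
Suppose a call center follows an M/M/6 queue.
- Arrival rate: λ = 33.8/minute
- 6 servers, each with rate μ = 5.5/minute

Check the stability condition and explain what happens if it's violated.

Stability requires ρ = λ/(cμ) < 1
ρ = 33.8/(6 × 5.5) = 33.8/33.00 = 1.0242
Since 1.0242 ≥ 1, the system is UNSTABLE.
Need c > λ/μ = 33.8/5.5 = 6.15.
Minimum servers needed: c = 7.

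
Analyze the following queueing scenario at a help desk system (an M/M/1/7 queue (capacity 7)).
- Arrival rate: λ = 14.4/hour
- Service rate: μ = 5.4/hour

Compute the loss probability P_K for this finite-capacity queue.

ρ = λ/μ = 14.4/5.4 = 2.6667
P₀ = (1-ρ)/(1-ρ^(K+1)) = (1-2.6667)/(1-2.6667^8) = -1.6667/-2556.3684 = 0.0006520
P_K = P₀×ρ^K = 0.00065198 × 2.6667^7 = 0.00065198 × 959.0011 = 0.6252
Blocking probability = 62.52%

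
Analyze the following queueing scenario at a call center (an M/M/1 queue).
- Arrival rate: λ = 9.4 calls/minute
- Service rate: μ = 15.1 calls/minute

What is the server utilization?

Server utilization: ρ = λ/μ
ρ = 9.4/15.1 = 0.6225
The server is busy 62.25% of the time.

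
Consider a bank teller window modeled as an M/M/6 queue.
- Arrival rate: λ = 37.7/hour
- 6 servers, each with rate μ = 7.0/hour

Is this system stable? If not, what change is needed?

Stability requires ρ = λ/(cμ) < 1
ρ = 37.7/(6 × 7.0) = 37.7/42.00 = 0.8976
Since 0.8976 < 1, the system is STABLE.
The servers are busy 89.76% of the time.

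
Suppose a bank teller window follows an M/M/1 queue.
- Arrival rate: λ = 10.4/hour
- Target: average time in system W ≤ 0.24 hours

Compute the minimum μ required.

For M/M/1: W = 1/(μ-λ)
Need W ≤ 0.24, so 1/(μ-λ) ≤ 0.24
μ - λ ≥ 1/0.24 = 4.1667
μ ≥ 10.4 + 4.1667 = 14.5667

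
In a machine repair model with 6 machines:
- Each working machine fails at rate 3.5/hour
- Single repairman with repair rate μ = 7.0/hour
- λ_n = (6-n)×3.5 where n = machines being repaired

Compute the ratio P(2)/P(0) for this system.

P(2)/P(0) = ∏_{i=0}^{2-1} λ_i/μ_{i+1}
= (6-0)×3.5/7.0 × (6-1)×3.5/7.0
= 7.5000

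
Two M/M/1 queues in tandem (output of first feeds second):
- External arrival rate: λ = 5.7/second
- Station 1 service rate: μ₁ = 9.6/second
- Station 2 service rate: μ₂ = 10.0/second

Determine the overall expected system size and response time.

By Jackson's theorem, each station behaves as independent M/M/1.
Station 1: ρ₁ = 5.7/9.6 = 0.5938, L₁ = ρ₁/(1-ρ₁) = λ/(μ₁-λ) = 5.7/3.90 = 1.4615
Station 2: ρ₂ = 5.7/10.0 = 0.5700, L₂ = ρ₂/(1-ρ₂) = λ/(μ₂-λ) = 5.7/4.30 = 1.3256
Total: L = L₁ + L₂ = 1.4615 + 1.3256 = 2.7871
W = L/λ = 2.7871/5.7 = 0.4890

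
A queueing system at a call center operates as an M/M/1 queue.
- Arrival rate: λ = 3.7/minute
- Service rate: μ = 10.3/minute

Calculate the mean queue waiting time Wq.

First, compute utilization: ρ = λ/μ = 3.7/10.3 = 0.3592
For M/M/1: Wq = λ/(μ(μ-λ))
Wq = 3.7/(10.3 × (10.3-3.7))
Wq = 3.7/(10.3 × 6.60)
Wq = 0.05443 minutes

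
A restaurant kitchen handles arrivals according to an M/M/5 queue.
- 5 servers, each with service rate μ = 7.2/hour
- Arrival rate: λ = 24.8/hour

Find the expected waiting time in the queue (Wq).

Traffic intensity: ρ = λ/(cμ) = 24.8/(5×7.2) = 0.6889
Since ρ = 0.6889 < 1, system is stable.
Offered load a = λ/μ = cρ = 24.8/7.2 = 3.4444
P₀ = [ Σₙ₌₀^4 aⁿ/n! + a^5/(5!(1-ρ)) ]⁻¹
Σ = a^0/0! + a^1/1! + a^2/2! + a^3/3! + a^4/4! = 1.0000 + 3.4444 + 5.9321 + 6.8109 + 5.8650 = 23.0524
a^5/(5!(1-ρ)) = 484.8372/(120 × 0.311111) = 12.9867
P₀ = 1/(23.0524 + 12.9867) = 0.02775
Lq = P₀·a^5·ρ / (5!(1-ρ)²) = 0.027748 × 484.8372 × 0.68889 / (120 × 0.096790) = 0.7979
Wq = Lq/λ = 0.7979/24.8 = 0.03217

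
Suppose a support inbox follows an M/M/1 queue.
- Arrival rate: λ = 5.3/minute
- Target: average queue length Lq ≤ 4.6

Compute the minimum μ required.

For M/M/1: Lq = λ²/(μ(μ-λ))
Need Lq ≤ 4.6, i.e. μ(μ-λ) ≥ λ²/4.6
μ² - 5.3μ - 28.09/4.6 ≥ 0  →  μ² - 5.3μ - 6.10652 ≥ 0
Quadratic formula (positive root): μ = [λ + √(λ² + 4×6.10652)]/2
Discriminant: 28.09 + 4×6.10652 = 52.5161, √52.5161 = 7.2468
μ ≥ (5.3 + 7.2468)/2 = 6.2734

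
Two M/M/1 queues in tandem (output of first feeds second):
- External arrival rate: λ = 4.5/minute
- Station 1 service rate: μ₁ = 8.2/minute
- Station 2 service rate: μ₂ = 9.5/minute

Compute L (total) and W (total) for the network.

By Jackson's theorem, each station behaves as independent M/M/1.
Station 1: ρ₁ = 4.5/8.2 = 0.5488, L₁ = ρ₁/(1-ρ₁) = λ/(μ₁-λ) = 4.5/3.70 = 1.2162
Station 2: ρ₂ = 4.5/9.5 = 0.4737, L₂ = ρ₂/(1-ρ₂) = λ/(μ₂-λ) = 4.5/5.00 = 0.9000
Total: L = L₁ + L₂ = 1.2162 + 0.9000 = 2.1162
W = L/λ = 2.1162/4.5 = 0.4703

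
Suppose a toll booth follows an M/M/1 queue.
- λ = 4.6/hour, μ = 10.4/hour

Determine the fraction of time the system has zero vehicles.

ρ = λ/μ = 4.6/10.4 = 0.4423
P(0) = 1 - ρ = 1 - 0.4423 = 0.5577
The server is idle 55.77% of the time.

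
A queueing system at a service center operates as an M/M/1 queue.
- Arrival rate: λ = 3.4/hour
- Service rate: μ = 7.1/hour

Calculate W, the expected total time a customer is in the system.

First, compute utilization: ρ = λ/μ = 3.4/7.1 = 0.4789
For M/M/1: W = 1/(μ-λ)
W = 1/(7.1-3.4) = 1/3.70
W = 0.2703 hours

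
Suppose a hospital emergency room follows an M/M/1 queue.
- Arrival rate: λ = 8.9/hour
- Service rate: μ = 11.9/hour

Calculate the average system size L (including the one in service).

ρ = λ/μ = 8.9/11.9 = 0.7479
For M/M/1: L = λ/(μ-λ)
L = 8.9/(11.9-8.9) = 8.9/3.00
L = 2.9667 patients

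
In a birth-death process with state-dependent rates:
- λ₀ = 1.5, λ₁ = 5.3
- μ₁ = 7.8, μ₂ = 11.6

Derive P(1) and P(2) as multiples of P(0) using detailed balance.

Balance equations:
State 0: λ₀P₀ = μ₁P₁ → P₁ = (λ₀/μ₁)P₀ = (1.5/7.8)P₀ = 0.1923P₀
State 1: P₂ = (λ₀λ₁)/(μ₁μ₂)P₀ = (1.5×5.3)/(7.8×11.6)P₀ = 0.08786P₀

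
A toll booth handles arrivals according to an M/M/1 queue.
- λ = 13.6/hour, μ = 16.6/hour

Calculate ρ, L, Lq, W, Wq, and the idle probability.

Step 1: ρ = λ/μ = 13.6/16.6 = 0.8193
Step 2: L = λ/(μ-λ) = 13.6/3.00 = 4.5333
Step 3: Lq = λ²/(μ(μ-λ)) = 184.96/(16.6×3.00) = 3.7141
Step 4: W = 1/(μ-λ) = 1/3.00 = 0.33333
Step 5: Wq = λ/(μ(μ-λ)) = 13.6/(16.6×3.00) = 0.2731
Step 6: P(0) = 1-ρ = 0.1807
Verify: L = λW = 13.6×0.33333 = 4.5333 ✔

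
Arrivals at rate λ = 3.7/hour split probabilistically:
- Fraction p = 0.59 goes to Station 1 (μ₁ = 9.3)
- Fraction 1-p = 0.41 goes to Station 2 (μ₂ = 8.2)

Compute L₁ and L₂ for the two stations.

Effective rates: λ₁ = 3.7×0.59 = 2.183, λ₂ = 3.7×0.41 = 1.517
Station 1: ρ₁ = 2.183/9.3 = 0.2347, L₁ = ρ₁/(1-ρ₁) = 0.2347/(1-0.2347) = 0.3067
Station 2: ρ₂ = 1.517/8.2 = 0.1850, L₂ = ρ₂/(1-ρ₂) = 0.1850/(1-0.1850) = 0.2270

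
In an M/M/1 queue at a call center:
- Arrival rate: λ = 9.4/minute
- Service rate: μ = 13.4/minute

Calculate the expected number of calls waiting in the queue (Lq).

ρ = λ/μ = 9.4/13.4 = 0.7015
For M/M/1: Lq = λ²/(μ(μ-λ))
Lq = 88.36/(13.4 × 4.00)
Lq = 1.6485 calls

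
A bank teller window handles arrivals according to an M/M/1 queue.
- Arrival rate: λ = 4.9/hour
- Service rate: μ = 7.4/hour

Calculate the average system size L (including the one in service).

ρ = λ/μ = 4.9/7.4 = 0.6622
For M/M/1: L = λ/(μ-λ)
L = 4.9/(7.4-4.9) = 4.9/2.50
L = 1.9600 transactions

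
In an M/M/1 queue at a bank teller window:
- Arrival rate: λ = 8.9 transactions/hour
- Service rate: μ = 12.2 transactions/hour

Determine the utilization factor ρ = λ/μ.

Server utilization: ρ = λ/μ
ρ = 8.9/12.2 = 0.7295
The server is busy 72.95% of the time.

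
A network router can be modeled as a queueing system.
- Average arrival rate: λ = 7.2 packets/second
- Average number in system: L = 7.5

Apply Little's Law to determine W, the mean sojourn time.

Little's Law: L = λW, so W = L/λ
W = 7.5/7.2 = 1.0417 seconds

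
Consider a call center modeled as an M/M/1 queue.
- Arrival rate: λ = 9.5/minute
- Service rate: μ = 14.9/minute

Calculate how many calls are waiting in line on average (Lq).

ρ = λ/μ = 9.5/14.9 = 0.6376
For M/M/1: Lq = λ²/(μ(μ-λ))
Lq = 90.25/(14.9 × 5.40)
Lq = 1.1217 calls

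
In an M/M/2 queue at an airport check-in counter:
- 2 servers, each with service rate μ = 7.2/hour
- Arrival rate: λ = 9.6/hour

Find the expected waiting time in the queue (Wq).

Traffic intensity: ρ = λ/(cμ) = 9.6/(2×7.2) = 0.6667
Since ρ = 0.6667 < 1, system is stable.
Offered load a = λ/μ = cρ = 9.6/7.2 = 1.3333
P₀ = [ Σₙ₌₀^1 aⁿ/n! + a^2/(2!(1-ρ)) ]⁻¹
Σ = a^0/0! + a^1/1! = 1.0000 + 1.3333 = 2.3333
a^2/(2!(1-ρ)) = 1.7778/(2 × 0.33333) = 2.6667
P₀ = 1/(2.3333 + 2.6667) = 0.2000
Lq = P₀·a^2·ρ / (2!(1-ρ)²) = 0.20000 × 1.7778 × 0.66667 / (2 × 0.11111) = 1.0667
Wq = Lq/λ = 1.0667/9.6 = 0.1111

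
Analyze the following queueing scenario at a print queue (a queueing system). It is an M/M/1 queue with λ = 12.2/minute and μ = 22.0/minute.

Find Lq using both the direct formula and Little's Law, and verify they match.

Method 1 (direct): Lq = λ²/(μ(μ-λ)) = 148.84/(22.0 × 9.80) = 0.6904

Method 2 (Little's Law):
W = 1/(μ-λ) = 1/9.80 = 0.10204
Wq = W - 1/μ = 0.10204 - 0.045455 = 0.05659
Lq = λWq = 12.2 × 0.05659 = 0.6904 ✔ (matches Method 1)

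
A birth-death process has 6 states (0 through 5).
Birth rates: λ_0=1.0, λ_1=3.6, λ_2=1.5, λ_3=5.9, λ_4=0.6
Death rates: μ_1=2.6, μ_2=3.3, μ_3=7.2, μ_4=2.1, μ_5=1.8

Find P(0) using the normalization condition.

Ratios P(n)/P(0) = (λ₀···λₙ₋₁)/(μ₁···μₙ):
P(1)/P(0) = (1.0)/(2.6) = 0.3846
P(2)/P(0) = (1.0×3.6)/(2.6×3.3) = 0.4196
P(3)/P(0) = (1.0×3.6×1.5)/(2.6×3.3×7.2) = 0.08741
P(4)/P(0) = (1.0×3.6×1.5×5.9)/(2.6×3.3×7.2×2.1) = 0.2456
P(5)/P(0) = (1.0×3.6×1.5×5.9×0.6)/(2.6×3.3×7.2×2.1×1.8) = 0.08186

Normalization: ∑ P(n) = 1
P(0) × (1.0000 + 0.3846 + 0.4196 + 0.08741 + 0.2456 + 0.08186) = 1
P(0) × 2.2191 = 1
P(0) = 1/2.2191 = 0.4506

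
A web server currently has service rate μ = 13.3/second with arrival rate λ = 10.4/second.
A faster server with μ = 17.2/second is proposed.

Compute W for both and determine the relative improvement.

System 1: ρ₁ = 10.4/13.3 = 0.7820, W₁ = 1/(13.3-10.4) = 0.34483
System 2: ρ₂ = 10.4/17.2 = 0.6047, W₂ = 1/(17.2-10.4) = 0.14706
Improvement: (W₁-W₂)/W₁ = (0.34483-0.14706)/0.34483 = 57.35%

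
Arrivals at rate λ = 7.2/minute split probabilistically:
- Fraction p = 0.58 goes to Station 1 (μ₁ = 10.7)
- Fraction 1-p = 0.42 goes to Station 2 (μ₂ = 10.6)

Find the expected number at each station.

Effective rates: λ₁ = 7.2×0.58 = 4.176, λ₂ = 7.2×0.42 = 3.024
Station 1: ρ₁ = 4.176/10.7 = 0.39028, L₁ = ρ₁/(1-ρ₁) = 0.39028/(1-0.39028) = 0.6401
Station 2: ρ₂ = 3.024/10.6 = 0.2853, L₂ = ρ₂/(1-ρ₂) = 0.2853/(1-0.2853) = 0.3992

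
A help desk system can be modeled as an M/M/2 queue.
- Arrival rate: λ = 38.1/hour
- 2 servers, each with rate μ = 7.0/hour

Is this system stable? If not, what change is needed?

Stability requires ρ = λ/(cμ) < 1
ρ = 38.1/(2 × 7.0) = 38.1/14.00 = 2.7214
Since 2.7214 ≥ 1, the system is UNSTABLE.
Need c > λ/μ = 38.1/7.0 = 5.44.
Minimum servers needed: c = 6.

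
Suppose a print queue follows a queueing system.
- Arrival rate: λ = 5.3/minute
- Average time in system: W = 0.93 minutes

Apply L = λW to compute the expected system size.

Little's Law: L = λW
L = 5.3 × 0.93 = 4.9290 jobs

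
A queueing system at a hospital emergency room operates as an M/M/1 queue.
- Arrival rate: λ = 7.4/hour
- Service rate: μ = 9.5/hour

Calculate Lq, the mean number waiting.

ρ = λ/μ = 7.4/9.5 = 0.7789
For M/M/1: Lq = λ²/(μ(μ-λ))
Lq = 54.76/(9.5 × 2.10)
Lq = 2.7449 patients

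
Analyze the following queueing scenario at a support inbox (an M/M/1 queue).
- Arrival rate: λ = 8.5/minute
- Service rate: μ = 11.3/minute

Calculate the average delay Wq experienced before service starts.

First, compute utilization: ρ = λ/μ = 8.5/11.3 = 0.7522
For M/M/1: Wq = λ/(μ(μ-λ))
Wq = 8.5/(11.3 × (11.3-8.5))
Wq = 8.5/(11.3 × 2.80)
Wq = 0.2686 minutes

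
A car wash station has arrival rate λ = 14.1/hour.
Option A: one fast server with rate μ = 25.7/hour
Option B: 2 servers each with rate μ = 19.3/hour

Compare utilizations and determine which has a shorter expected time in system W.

Option A: single server μ = 25.7 (M/M/1)
  ρ_A = 14.1/25.7 = 0.5486
  W_A = 1/(μ-λ) = 1/(25.7-14.1) = 1/11.60 = 0.08621

Option B: 2 servers μ = 19.3 (M/M/2)
  ρ_B = λ/(cμ) = 14.1/(2×19.3) = 0.3653
  Offered load a = λ/μ = cρ = 14.1/19.3 = 0.7306
  P₀ = [ Σₙ₌₀^1 aⁿ/n! + a^2/(2!(1-ρ)) ]⁻¹
  Σ = a^0/0! + a^1/1! = 1.0000 + 0.7306 = 1.7306
  a^2/(2!(1-ρ)) = 0.533732/(2 × 0.634715) = 0.4205
  P₀ = 1/(1.7306 + 0.4205) = 0.4649
  Lq = P₀·a^2·ρ / (2!(1-ρ)²) = 0.4649 × 0.5337 × 0.3653 / (2 × 0.4029) = 0.1125
  Wq_B = Lq/λ = 0.11249/14.1 = 0.007978
  W_B = Wq_B + 1/μ = 0.007978 + 0.05181 = 0.05979

Since W_B = 0.05979 < W_A = 0.08621, Option B (multiple servers) has the shorter time in system.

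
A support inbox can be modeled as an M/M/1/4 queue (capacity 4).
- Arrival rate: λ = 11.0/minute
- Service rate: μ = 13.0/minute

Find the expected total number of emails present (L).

ρ = λ/μ = 11.0/13.0 = 0.84615
P₀ = (1-ρ)/(1-ρ^(K+1)) = (1-0.84615)/(1-0.84615^5) = 0.15385/0.56625 = 0.2717
P_K = P₀×ρ^K = 0.2717 × 0.84615^4 = 0.2717 × 0.5126 = 0.1393
L = ρ[1 - (K+1)ρ^K + Kρ^(K+1)] / [(1-ρ)(1-ρ^(K+1))]
L = 0.84615 × (1 - 5×0.5126128 + 4×0.4337473) / ((1 - 0.84615) × (1 - 0.4337473)) = 1.6699 emails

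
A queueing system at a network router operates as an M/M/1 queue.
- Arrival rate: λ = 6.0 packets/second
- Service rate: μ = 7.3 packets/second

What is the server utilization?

Server utilization: ρ = λ/μ
ρ = 6.0/7.3 = 0.8219
The server is busy 82.19% of the time.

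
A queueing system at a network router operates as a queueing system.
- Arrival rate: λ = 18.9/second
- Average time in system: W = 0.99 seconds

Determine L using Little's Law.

Little's Law: L = λW
L = 18.9 × 0.99 = 18.7110 packets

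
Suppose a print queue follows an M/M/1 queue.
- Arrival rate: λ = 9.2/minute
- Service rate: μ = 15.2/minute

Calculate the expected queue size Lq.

ρ = λ/μ = 9.2/15.2 = 0.6053
For M/M/1: Lq = λ²/(μ(μ-λ))
Lq = 84.64/(15.2 × 6.00)
Lq = 0.9281 jobs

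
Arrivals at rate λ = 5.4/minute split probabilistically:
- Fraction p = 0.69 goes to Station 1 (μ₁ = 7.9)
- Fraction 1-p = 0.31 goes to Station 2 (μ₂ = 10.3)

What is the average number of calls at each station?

Effective rates: λ₁ = 5.4×0.69 = 3.726, λ₂ = 5.4×0.31 = 1.674
Station 1: ρ₁ = 3.726/7.9 = 0.47165, L₁ = ρ₁/(1-ρ₁) = 0.47165/(1-0.47165) = 0.8927
Station 2: ρ₂ = 1.674/10.3 = 0.16252, L₂ = ρ₂/(1-ρ₂) = 0.16252/(1-0.16252) = 0.1941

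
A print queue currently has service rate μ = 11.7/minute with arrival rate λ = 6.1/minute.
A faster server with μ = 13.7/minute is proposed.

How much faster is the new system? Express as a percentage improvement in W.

System 1: ρ₁ = 6.1/11.7 = 0.5214, W₁ = 1/(11.7-6.1) = 0.1786
System 2: ρ₂ = 6.1/13.7 = 0.4453, W₂ = 1/(13.7-6.1) = 0.1316
Improvement: (W₁-W₂)/W₁ = (0.1786-0.1316)/0.1786 = 26.32%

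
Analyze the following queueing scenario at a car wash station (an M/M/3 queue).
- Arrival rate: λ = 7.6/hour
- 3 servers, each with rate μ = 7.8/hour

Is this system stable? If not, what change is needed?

Stability requires ρ = λ/(cμ) < 1
ρ = 7.6/(3 × 7.8) = 7.6/23.40 = 0.3248
Since 0.3248 < 1, the system is STABLE.
The servers are busy 32.48% of the time.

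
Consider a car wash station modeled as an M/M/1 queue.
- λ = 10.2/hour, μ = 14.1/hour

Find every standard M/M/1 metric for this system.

Step 1: ρ = λ/μ = 10.2/14.1 = 0.7234
Step 2: L = λ/(μ-λ) = 10.2/3.90 = 2.6154
Step 3: Lq = λ²/(μ(μ-λ)) = 104.04/(14.1×3.90) = 1.8920
Step 4: W = 1/(μ-λ) = 1/3.90 = 0.25641
Step 5: Wq = λ/(μ(μ-λ)) = 10.2/(14.1×3.90) = 0.1855
Step 6: P(0) = 1-ρ = 0.2766
Verify: L = λW = 10.2×0.25641 = 2.6154 ✔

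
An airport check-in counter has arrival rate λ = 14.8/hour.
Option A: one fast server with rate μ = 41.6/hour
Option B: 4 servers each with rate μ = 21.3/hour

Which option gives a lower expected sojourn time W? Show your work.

Option A: single server μ = 41.6 (M/M/1)
  ρ_A = 14.8/41.6 = 0.3558
  W_A = 1/(μ-λ) = 1/(41.6-14.8) = 1/26.80 = 0.03731

Option B: 4 servers μ = 21.3 (M/M/4)
  ρ_B = λ/(cμ) = 14.8/(4×21.3) = 0.1737
  Offered load a = λ/μ = cρ = 14.8/21.3 = 0.6948
  P₀ = [ Σₙ₌₀^3 aⁿ/n! + a^4/(4!(1-ρ)) ]⁻¹
  Σ = a^0/0! + a^1/1! + a^2/2! + a^3/3! = 1.0000 + 0.6948 + 0.2414 + 0.05591 = 1.9921
  a^4/(4!(1-ρ)) = 0.2331/(24 × 0.8263) = 0.01175
  P₀ = 1/(1.9921 + 0.01175) = 0.4990
  Lq = P₀·a^4·ρ / (4!(1-ρ)²) = 0.4990 × 0.2331 × 0.1737 / (24 × 0.6828) = 0.001233
  Wq_B = Lq/λ = 0.0012331/14.8 = 0.00008332
  W_B = Wq_B + 1/μ = 0.00008332 + 0.04695 = 0.04703

Since W_A = 0.03731 < W_B = 0.04703, Option A (single fast server) has the shorter time in system.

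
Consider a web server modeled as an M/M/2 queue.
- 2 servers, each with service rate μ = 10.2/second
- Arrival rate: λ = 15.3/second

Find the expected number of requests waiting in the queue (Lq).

Traffic intensity: ρ = λ/(cμ) = 15.3/(2×10.2) = 0.7500
Since ρ = 0.7500 < 1, system is stable.
Offered load a = λ/μ = cρ = 15.3/10.2 = 1.5000
P₀ = [ Σₙ₌₀^1 aⁿ/n! + a^2/(2!(1-ρ)) ]⁻¹
Σ = a^0/0! + a^1/1! = 1.0000 + 1.5000 = 2.5000
a^2/(2!(1-ρ)) = 2.2500/(2 × 0.2500) = 4.5000
P₀ = 1/(2.5000 + 4.5000) = 0.1429
Lq = P₀·a^2·ρ / (2!(1-ρ)²) = 0.14286 × 2.2500 × 0.75000 / (2 × 0.062500) = 1.9286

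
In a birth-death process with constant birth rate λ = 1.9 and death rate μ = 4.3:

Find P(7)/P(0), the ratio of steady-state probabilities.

For constant rates: P(n)/P(0) = (λ/μ)^n
P(7)/P(0) = (1.9/4.3)^7 = 0.44186^7 = 0.003288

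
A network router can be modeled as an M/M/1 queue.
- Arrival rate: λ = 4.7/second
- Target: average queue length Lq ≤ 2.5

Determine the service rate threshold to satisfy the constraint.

For M/M/1: Lq = λ²/(μ(μ-λ))
Need Lq ≤ 2.5, i.e. μ(μ-λ) ≥ λ²/2.5
μ² - 4.7μ - 22.09/2.5 ≥ 0  →  μ² - 4.7μ - 8.8360 ≥ 0
Quadratic formula (positive root): μ = [λ + √(λ² + 4×8.8360)]/2
Discriminant: 22.09 + 4×8.8360 = 57.4340, √57.4340 = 7.5785
μ ≥ (4.7 + 7.5785)/2 = 6.1393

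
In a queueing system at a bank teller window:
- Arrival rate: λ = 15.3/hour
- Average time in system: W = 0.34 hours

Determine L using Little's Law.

Little's Law: L = λW
L = 15.3 × 0.34 = 5.2020 transactions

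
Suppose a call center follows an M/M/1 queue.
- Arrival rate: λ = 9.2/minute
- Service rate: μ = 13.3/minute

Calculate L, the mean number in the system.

ρ = λ/μ = 9.2/13.3 = 0.6917
For M/M/1: L = λ/(μ-λ)
L = 9.2/(13.3-9.2) = 9.2/4.10
L = 2.2439 calls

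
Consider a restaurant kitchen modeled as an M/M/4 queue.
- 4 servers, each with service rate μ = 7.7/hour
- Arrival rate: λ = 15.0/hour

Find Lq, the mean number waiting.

Traffic intensity: ρ = λ/(cμ) = 15.0/(4×7.7) = 0.4870
Since ρ = 0.4870 < 1, system is stable.
Offered load a = λ/μ = cρ = 15.0/7.7 = 1.9481
P₀ = [ Σₙ₌₀^3 aⁿ/n! + a^4/(4!(1-ρ)) ]⁻¹
Σ = a^0/0! + a^1/1! + a^2/2! + a^3/3! = 1.00000 + 1.94805 + 1.89745 + 1.23211 = 6.0776
a^4/(4!(1-ρ)) = 14.4013/(24 × 0.5130) = 1.1697
P₀ = 1/(6.0776 + 1.1697) = 0.1380
Lq = P₀·a^4·ρ / (4!(1-ρ)²) = 0.1380 × 14.4013 × 0.4870 / (24 × 0.2632) = 0.1532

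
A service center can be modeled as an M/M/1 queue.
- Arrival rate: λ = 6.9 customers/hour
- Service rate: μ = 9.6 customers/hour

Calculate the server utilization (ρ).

Server utilization: ρ = λ/μ
ρ = 6.9/9.6 = 0.7188
The server is busy 71.88% of the time.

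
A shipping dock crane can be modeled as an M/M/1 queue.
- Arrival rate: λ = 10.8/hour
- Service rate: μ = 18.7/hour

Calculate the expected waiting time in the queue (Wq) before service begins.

First, compute utilization: ρ = λ/μ = 10.8/18.7 = 0.5775
For M/M/1: Wq = λ/(μ(μ-λ))
Wq = 10.8/(18.7 × (18.7-10.8))
Wq = 10.8/(18.7 × 7.90)
Wq = 0.07311 hours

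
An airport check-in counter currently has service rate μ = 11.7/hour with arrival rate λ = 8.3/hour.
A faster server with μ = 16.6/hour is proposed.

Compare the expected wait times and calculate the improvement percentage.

System 1: ρ₁ = 8.3/11.7 = 0.7094, W₁ = 1/(11.7-8.3) = 0.29412
System 2: ρ₂ = 8.3/16.6 = 0.5000, W₂ = 1/(16.6-8.3) = 0.12048
Improvement: (W₁-W₂)/W₁ = (0.29412-0.12048)/0.29412 = 59.04%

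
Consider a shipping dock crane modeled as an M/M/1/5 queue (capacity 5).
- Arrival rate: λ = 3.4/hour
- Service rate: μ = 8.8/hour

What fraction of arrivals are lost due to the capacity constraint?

ρ = λ/μ = 3.4/8.8 = 0.38636
P₀ = (1-ρ)/(1-ρ^(K+1)) = (1-0.38636)/(1-0.38636^6) = 0.61364/0.99667 = 0.6157
P_K = P₀×ρ^K = 0.6157 × 0.38636^5 = 0.6157 × 0.008609 = 0.005301
Blocking probability = 0.53%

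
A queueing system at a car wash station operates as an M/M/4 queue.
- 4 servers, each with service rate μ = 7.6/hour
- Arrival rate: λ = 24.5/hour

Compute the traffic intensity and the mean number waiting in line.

Traffic intensity: ρ = λ/(cμ) = 24.5/(4×7.6) = 0.8059
Since ρ = 0.8059 < 1, system is stable.
Offered load a = λ/μ = cρ = 24.5/7.6 = 3.2237
P₀ = [ Σₙ₌₀^3 aⁿ/n! + a^4/(4!(1-ρ)) ]⁻¹
Σ = a^0/0! + a^1/1! + a^2/2! + a^3/3! = 1.0000 + 3.2237 + 5.1961 + 5.5835 = 15.0033
a^4/(4!(1-ρ)) = 107.9966/(24 × 0.194079) = 23.1857
P₀ = 1/(15.0033 + 23.1857) = 0.02619
Lq = P₀·a^4·ρ / (4!(1-ρ)²) = 0.0261856 × 107.9966 × 0.805921 / (24 × 0.0376666) = 2.5211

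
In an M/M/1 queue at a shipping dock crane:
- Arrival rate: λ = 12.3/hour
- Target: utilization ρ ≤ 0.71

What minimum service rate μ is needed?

ρ = λ/μ, so μ = λ/ρ
μ ≥ 12.3/0.71 = 17.3239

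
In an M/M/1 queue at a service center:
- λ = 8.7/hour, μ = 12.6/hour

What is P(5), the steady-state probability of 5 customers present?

ρ = λ/μ = 8.7/12.6 = 0.6905
P(n) = (1-ρ)ρⁿ
P(5) = (1-0.6905) × 0.6905^5
P(5) = 0.30950 × 0.15697
P(5) = 0.04858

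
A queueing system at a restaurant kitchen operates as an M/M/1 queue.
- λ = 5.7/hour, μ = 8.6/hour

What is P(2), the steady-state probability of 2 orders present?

ρ = λ/μ = 5.7/8.6 = 0.6628
P(n) = (1-ρ)ρⁿ
P(2) = (1-0.6628) × 0.6628^2
P(2) = 0.3372 × 0.4393
P(2) = 0.1481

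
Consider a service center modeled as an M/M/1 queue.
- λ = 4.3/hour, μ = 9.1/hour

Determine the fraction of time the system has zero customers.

ρ = λ/μ = 4.3/9.1 = 0.4725
P(0) = 1 - ρ = 1 - 0.4725 = 0.5275
The server is idle 52.75% of the time.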